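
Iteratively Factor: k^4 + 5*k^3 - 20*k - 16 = (k - 2)*(k^3 + 7*k^2 + 14*k + 8) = (k - 2)*(k + 4)*(k^2 + 3*k + 2) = (k - 2)*(k + 1)*(k + 4)*(k + 2)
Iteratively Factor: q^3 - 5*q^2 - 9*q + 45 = (q + 3)*(q^2 - 8*q + 15) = (q - 3)*(q + 3)*(q - 5)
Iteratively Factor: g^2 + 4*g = (g + 4)*(g)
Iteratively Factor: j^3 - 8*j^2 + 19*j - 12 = (j - 1)*(j^2 - 7*j + 12) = (j - 4)*(j - 1)*(j - 3)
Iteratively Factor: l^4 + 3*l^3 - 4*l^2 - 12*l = (l)*(l^3 + 3*l^2 - 4*l - 12) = l*(l + 3)*(l^2 - 4) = l*(l + 2)*(l + 3)*(l - 2)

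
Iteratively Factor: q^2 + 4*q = (q)*(q + 4)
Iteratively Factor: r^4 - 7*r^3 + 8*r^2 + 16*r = (r - 4)*(r^3 - 3*r^2 - 4*r) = r*(r - 4)*(r^2 - 3*r - 4) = r*(r - 4)^2*(r + 1)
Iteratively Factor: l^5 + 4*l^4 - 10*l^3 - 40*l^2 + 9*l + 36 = (l + 1)*(l^4 + 3*l^3 - 13*l^2 - 27*l + 36) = (l - 3)*(l + 1)*(l^3 + 6*l^2 + 5*l - 12) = (l - 3)*(l - 1)*(l + 1)*(l^2 + 7*l + 12) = (l - 3)*(l - 1)*(l + 1)*(l + 4)*(l + 3)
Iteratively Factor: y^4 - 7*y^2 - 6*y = (y)*(y^3 - 7*y - 6) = y*(y + 1)*(y^2 - y - 6) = y*(y - 3)*(y + 1)*(y + 2)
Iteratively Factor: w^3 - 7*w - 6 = (w + 1)*(w^2 - w - 6) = (w + 1)*(w + 2)*(w - 3)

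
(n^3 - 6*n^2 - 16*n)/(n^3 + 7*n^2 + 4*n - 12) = n*(n - 8)/(n^2 + 5*n - 6)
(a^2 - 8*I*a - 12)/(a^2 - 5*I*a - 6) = (a - 6*I)/(a - 3*I)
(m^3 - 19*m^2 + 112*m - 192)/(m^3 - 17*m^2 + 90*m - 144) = (m - 8)/(m - 6)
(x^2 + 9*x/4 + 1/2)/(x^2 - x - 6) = (x + 1/4)/(x - 3)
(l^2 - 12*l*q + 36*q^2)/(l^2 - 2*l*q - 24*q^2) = (l - 6*q)/(l + 4*q)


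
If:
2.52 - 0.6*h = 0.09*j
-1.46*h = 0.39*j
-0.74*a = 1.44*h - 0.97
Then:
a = -17.33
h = 9.58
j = -35.86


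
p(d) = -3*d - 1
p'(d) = -3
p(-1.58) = 3.74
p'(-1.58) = -3.00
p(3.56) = -11.68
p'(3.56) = -3.00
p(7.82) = -24.46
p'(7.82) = -3.00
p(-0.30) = -0.10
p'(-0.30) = -3.00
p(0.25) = -1.75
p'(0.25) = -3.00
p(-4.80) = 13.40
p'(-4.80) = -3.00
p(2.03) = -7.09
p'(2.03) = -3.00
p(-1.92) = 4.76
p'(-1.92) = -3.00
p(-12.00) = 35.00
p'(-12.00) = -3.00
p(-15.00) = 44.00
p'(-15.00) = -3.00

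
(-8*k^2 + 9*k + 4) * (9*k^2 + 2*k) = -72*k^4 + 65*k^3 + 54*k^2 + 8*k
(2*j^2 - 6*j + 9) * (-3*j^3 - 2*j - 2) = -6*j^5 + 18*j^4 - 31*j^3 + 8*j^2 - 6*j - 18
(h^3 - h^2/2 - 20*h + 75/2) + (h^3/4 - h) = 5*h^3/4 - h^2/2 - 21*h + 75/2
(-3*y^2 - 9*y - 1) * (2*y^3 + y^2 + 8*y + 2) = -6*y^5 - 21*y^4 - 35*y^3 - 79*y^2 - 26*y - 2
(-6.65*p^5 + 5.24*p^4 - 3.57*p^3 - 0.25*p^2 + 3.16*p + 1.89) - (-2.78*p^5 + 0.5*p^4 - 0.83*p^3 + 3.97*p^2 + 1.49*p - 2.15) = -3.87*p^5 + 4.74*p^4 - 2.74*p^3 - 4.22*p^2 + 1.67*p + 4.04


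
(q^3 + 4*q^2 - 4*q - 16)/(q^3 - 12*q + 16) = (q + 2)/(q - 2)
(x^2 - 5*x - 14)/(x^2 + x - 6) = (x^2 - 5*x - 14)/(x^2 + x - 6)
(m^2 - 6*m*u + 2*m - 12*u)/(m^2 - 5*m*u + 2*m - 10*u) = (-m + 6*u)/(-m + 5*u)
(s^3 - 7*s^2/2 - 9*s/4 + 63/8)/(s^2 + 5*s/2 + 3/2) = (s^2 - 5*s + 21/4)/(s + 1)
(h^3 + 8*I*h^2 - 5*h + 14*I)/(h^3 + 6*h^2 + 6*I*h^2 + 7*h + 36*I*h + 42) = (h + 2*I)/(h + 6)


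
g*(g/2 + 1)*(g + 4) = g^3/2 + 3*g^2 + 4*g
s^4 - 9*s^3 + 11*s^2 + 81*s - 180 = (s - 5)*(s - 4)*(s - 3)*(s + 3)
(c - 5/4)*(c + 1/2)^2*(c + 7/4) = c^4 + 3*c^3/2 - 23*c^2/16 - 33*c/16 - 35/64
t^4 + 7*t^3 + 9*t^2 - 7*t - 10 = (t - 1)*(t + 1)*(t + 2)*(t + 5)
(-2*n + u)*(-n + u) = 2*n^2 - 3*n*u + u^2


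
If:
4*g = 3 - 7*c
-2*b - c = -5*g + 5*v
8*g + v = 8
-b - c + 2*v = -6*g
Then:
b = 209/41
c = -93/451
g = 501/451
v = -400/451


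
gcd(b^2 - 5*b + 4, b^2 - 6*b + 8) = b - 4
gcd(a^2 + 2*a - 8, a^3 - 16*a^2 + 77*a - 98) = a - 2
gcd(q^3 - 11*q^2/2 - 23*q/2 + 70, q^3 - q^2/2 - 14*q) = q^2 - q/2 - 14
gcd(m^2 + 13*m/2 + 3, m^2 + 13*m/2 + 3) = m^2 + 13*m/2 + 3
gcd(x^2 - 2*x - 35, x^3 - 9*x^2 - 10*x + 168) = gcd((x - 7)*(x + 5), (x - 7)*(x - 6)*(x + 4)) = x - 7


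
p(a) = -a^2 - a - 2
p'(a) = -2*a - 1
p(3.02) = -14.14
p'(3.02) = -7.04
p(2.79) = -12.57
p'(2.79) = -6.58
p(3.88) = -20.93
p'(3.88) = -8.76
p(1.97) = -7.85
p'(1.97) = -4.94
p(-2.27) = -4.88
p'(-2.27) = 3.54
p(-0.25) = -1.81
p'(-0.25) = -0.50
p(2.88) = -13.17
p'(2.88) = -6.76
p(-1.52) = -2.79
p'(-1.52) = 2.04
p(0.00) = -2.00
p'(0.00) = -1.00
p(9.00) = -92.00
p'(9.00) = -19.00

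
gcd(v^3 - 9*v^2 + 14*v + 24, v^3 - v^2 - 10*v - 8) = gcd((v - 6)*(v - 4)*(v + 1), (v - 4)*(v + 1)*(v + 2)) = v^2 - 3*v - 4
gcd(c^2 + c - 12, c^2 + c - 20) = 1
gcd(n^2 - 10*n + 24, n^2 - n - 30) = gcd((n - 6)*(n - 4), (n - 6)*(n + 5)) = n - 6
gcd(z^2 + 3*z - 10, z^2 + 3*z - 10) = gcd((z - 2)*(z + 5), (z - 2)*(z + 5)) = z^2 + 3*z - 10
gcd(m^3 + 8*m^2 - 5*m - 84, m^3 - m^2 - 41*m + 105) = m^2 + 4*m - 21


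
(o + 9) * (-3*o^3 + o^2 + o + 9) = -3*o^4 - 26*o^3 + 10*o^2 + 18*o + 81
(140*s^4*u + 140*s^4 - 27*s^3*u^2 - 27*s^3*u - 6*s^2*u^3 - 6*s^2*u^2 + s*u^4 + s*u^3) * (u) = 140*s^4*u^2 + 140*s^4*u - 27*s^3*u^3 - 27*s^3*u^2 - 6*s^2*u^4 - 6*s^2*u^3 + s*u^5 + s*u^4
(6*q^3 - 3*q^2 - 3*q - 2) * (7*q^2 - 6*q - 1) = 42*q^5 - 57*q^4 - 9*q^3 + 7*q^2 + 15*q + 2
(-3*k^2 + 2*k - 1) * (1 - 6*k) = 18*k^3 - 15*k^2 + 8*k - 1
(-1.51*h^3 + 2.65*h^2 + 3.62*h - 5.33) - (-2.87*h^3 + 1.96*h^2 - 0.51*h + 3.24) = 1.36*h^3 + 0.69*h^2 + 4.13*h - 8.57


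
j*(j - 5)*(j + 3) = j^3 - 2*j^2 - 15*j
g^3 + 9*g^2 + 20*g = g*(g + 4)*(g + 5)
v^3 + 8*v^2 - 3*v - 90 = (v - 3)*(v + 5)*(v + 6)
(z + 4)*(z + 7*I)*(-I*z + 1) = -I*z^3 + 8*z^2 - 4*I*z^2 + 32*z + 7*I*z + 28*I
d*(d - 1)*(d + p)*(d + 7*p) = d^4 + 8*d^3*p - d^3 + 7*d^2*p^2 - 8*d^2*p - 7*d*p^2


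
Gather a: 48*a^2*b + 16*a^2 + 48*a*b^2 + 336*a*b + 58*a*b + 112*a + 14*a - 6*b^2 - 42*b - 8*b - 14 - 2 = a^2*(48*b + 16) + a*(48*b^2 + 394*b + 126) - 6*b^2 - 50*b - 16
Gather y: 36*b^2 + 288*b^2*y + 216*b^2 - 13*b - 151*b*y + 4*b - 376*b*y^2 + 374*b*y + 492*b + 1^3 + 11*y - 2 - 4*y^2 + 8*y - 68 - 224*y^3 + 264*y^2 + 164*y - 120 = 252*b^2 + 483*b - 224*y^3 + y^2*(260 - 376*b) + y*(288*b^2 + 223*b + 183) - 189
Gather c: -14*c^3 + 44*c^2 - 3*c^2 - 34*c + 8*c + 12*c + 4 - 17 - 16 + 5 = -14*c^3 + 41*c^2 - 14*c - 24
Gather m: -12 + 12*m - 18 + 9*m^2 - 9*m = 9*m^2 + 3*m - 30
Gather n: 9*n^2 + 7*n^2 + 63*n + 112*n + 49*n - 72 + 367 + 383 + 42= 16*n^2 + 224*n + 720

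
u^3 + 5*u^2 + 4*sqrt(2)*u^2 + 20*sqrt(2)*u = u*(u + 5)*(u + 4*sqrt(2))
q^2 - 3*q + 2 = (q - 2)*(q - 1)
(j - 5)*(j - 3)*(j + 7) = j^3 - j^2 - 41*j + 105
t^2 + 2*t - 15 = (t - 3)*(t + 5)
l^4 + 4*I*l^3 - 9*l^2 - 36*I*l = l*(l - 3)*(l + 3)*(l + 4*I)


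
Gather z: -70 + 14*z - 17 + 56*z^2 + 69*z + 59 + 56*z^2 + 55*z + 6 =112*z^2 + 138*z - 22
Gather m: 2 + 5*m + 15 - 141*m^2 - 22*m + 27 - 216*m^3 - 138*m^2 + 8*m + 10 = -216*m^3 - 279*m^2 - 9*m + 54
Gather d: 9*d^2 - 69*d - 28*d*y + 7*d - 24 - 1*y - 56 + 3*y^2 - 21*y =9*d^2 + d*(-28*y - 62) + 3*y^2 - 22*y - 80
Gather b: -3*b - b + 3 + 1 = 4 - 4*b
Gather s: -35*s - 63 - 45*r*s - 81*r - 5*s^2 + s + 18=-81*r - 5*s^2 + s*(-45*r - 34) - 45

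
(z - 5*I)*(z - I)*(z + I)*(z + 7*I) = z^4 + 2*I*z^3 + 36*z^2 + 2*I*z + 35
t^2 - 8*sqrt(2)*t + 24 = (t - 6*sqrt(2))*(t - 2*sqrt(2))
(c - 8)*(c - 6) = c^2 - 14*c + 48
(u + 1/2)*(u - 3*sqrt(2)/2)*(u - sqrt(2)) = u^3 - 5*sqrt(2)*u^2/2 + u^2/2 - 5*sqrt(2)*u/4 + 3*u + 3/2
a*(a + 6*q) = a^2 + 6*a*q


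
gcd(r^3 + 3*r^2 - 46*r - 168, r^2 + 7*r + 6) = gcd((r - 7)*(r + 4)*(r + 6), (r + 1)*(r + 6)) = r + 6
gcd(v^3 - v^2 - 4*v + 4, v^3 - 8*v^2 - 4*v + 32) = v^2 - 4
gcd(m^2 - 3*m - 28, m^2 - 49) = m - 7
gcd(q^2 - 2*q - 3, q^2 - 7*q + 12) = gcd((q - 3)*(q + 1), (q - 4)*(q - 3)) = q - 3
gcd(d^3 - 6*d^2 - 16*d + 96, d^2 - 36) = d - 6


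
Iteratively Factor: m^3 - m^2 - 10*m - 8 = (m + 1)*(m^2 - 2*m - 8) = (m + 1)*(m + 2)*(m - 4)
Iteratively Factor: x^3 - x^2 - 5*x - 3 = (x - 3)*(x^2 + 2*x + 1) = (x - 3)*(x + 1)*(x + 1)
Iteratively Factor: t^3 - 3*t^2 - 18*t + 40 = (t - 5)*(t^2 + 2*t - 8) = (t - 5)*(t + 4)*(t - 2)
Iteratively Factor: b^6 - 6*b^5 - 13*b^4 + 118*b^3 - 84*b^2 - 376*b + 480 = (b - 3)*(b^5 - 3*b^4 - 22*b^3 + 52*b^2 + 72*b - 160) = (b - 3)*(b - 2)*(b^4 - b^3 - 24*b^2 + 4*b + 80) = (b - 3)*(b - 2)^2*(b^3 + b^2 - 22*b - 40) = (b - 3)*(b - 2)^2*(b + 4)*(b^2 - 3*b - 10) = (b - 3)*(b - 2)^2*(b + 2)*(b + 4)*(b - 5)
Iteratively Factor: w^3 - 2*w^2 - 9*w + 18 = (w - 3)*(w^2 + w - 6) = (w - 3)*(w + 3)*(w - 2)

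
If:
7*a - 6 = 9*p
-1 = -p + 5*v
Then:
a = 45*v/7 + 15/7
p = 5*v + 1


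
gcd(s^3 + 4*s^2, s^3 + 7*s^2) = s^2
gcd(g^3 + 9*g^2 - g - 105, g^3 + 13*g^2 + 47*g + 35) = g^2 + 12*g + 35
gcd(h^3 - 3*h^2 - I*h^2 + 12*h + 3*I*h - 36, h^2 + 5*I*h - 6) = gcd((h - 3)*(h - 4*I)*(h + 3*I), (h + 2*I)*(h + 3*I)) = h + 3*I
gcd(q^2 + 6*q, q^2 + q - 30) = q + 6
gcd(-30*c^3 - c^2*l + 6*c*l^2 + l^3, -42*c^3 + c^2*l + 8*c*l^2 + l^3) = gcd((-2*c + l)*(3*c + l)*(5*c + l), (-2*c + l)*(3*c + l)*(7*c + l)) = 6*c^2 - c*l - l^2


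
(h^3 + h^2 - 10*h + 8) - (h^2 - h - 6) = h^3 - 9*h + 14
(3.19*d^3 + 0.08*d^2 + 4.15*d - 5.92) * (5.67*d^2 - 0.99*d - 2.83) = 18.0873*d^5 - 2.7045*d^4 + 14.4236*d^3 - 37.9013*d^2 - 5.8837*d + 16.7536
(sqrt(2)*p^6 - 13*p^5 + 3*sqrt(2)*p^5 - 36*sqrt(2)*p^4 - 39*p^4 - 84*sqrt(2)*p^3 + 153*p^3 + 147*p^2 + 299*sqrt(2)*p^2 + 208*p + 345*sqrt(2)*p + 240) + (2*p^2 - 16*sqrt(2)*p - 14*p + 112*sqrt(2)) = sqrt(2)*p^6 - 13*p^5 + 3*sqrt(2)*p^5 - 36*sqrt(2)*p^4 - 39*p^4 - 84*sqrt(2)*p^3 + 153*p^3 + 149*p^2 + 299*sqrt(2)*p^2 + 194*p + 329*sqrt(2)*p + 112*sqrt(2) + 240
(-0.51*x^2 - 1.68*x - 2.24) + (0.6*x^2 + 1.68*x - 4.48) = 0.09*x^2 - 6.72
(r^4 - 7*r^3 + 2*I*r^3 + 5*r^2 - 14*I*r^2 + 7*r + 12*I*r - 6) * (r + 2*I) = r^5 - 7*r^4 + 4*I*r^4 + r^3 - 28*I*r^3 + 35*r^2 + 22*I*r^2 - 30*r + 14*I*r - 12*I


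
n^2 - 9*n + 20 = (n - 5)*(n - 4)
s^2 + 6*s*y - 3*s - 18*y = (s - 3)*(s + 6*y)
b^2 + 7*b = b*(b + 7)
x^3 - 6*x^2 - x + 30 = (x - 5)*(x - 3)*(x + 2)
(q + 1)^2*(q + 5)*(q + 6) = q^4 + 13*q^3 + 53*q^2 + 71*q + 30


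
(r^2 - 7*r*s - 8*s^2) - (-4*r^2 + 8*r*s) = 5*r^2 - 15*r*s - 8*s^2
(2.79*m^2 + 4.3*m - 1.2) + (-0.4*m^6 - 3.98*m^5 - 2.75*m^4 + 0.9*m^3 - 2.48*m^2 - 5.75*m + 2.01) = -0.4*m^6 - 3.98*m^5 - 2.75*m^4 + 0.9*m^3 + 0.31*m^2 - 1.45*m + 0.81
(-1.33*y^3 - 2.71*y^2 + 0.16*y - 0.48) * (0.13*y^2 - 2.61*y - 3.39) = -0.1729*y^5 + 3.119*y^4 + 11.6026*y^3 + 8.7069*y^2 + 0.7104*y + 1.6272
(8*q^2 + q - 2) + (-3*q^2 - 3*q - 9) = 5*q^2 - 2*q - 11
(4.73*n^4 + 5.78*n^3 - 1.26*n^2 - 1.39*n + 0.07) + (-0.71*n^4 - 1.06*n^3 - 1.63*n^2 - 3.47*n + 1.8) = 4.02*n^4 + 4.72*n^3 - 2.89*n^2 - 4.86*n + 1.87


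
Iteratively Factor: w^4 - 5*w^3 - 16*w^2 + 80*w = (w - 5)*(w^3 - 16*w) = (w - 5)*(w + 4)*(w^2 - 4*w) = (w - 5)*(w - 4)*(w + 4)*(w)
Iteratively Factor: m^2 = (m)*(m)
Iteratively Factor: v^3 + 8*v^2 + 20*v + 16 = (v + 2)*(v^2 + 6*v + 8) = (v + 2)*(v + 4)*(v + 2)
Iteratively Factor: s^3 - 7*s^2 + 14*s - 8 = (s - 2)*(s^2 - 5*s + 4) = (s - 4)*(s - 2)*(s - 1)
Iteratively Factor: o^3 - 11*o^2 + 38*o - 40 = (o - 2)*(o^2 - 9*o + 20) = (o - 5)*(o - 2)*(o - 4)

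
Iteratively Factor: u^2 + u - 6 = (u + 3)*(u - 2)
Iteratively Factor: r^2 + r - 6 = (r - 2)*(r + 3)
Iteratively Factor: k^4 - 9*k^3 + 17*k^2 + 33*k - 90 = (k - 3)*(k^3 - 6*k^2 - k + 30) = (k - 3)^2*(k^2 - 3*k - 10) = (k - 5)*(k - 3)^2*(k + 2)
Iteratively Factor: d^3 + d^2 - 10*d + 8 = (d - 2)*(d^2 + 3*d - 4) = (d - 2)*(d + 4)*(d - 1)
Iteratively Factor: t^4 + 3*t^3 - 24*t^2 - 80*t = (t)*(t^3 + 3*t^2 - 24*t - 80) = t*(t + 4)*(t^2 - t - 20) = t*(t + 4)^2*(t - 5)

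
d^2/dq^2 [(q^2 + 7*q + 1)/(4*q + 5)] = -198/(64*q^3 + 240*q^2 + 300*q + 125)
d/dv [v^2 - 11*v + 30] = 2*v - 11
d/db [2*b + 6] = 2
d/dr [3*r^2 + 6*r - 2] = 6*r + 6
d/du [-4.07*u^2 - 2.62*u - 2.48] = -8.14*u - 2.62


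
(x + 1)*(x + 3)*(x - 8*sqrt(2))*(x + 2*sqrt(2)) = x^4 - 6*sqrt(2)*x^3 + 4*x^3 - 24*sqrt(2)*x^2 - 29*x^2 - 128*x - 18*sqrt(2)*x - 96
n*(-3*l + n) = -3*l*n + n^2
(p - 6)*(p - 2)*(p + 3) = p^3 - 5*p^2 - 12*p + 36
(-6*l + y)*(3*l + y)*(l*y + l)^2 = -18*l^4*y^2 - 36*l^4*y - 18*l^4 - 3*l^3*y^3 - 6*l^3*y^2 - 3*l^3*y + l^2*y^4 + 2*l^2*y^3 + l^2*y^2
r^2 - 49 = (r - 7)*(r + 7)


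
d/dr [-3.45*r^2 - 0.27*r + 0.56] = -6.9*r - 0.27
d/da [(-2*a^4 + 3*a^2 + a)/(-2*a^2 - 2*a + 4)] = (2*a^5 + 3*a^4 - 8*a^3 - a^2 + 6*a + 1)/(a^4 + 2*a^3 - 3*a^2 - 4*a + 4)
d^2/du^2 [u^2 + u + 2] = 2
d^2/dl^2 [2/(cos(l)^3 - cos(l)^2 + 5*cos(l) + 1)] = 2*((23*cos(l) - 8*cos(2*l) + 9*cos(3*l))*(cos(l)^3 - cos(l)^2 + 5*cos(l) + 1)/4 + 2*(3*cos(l)^2 - 2*cos(l) + 5)^2*sin(l)^2)/(cos(l)^3 - cos(l)^2 + 5*cos(l) + 1)^3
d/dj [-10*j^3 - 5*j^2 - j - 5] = -30*j^2 - 10*j - 1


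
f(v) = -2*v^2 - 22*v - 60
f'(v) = -4*v - 22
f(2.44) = -125.59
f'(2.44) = -31.76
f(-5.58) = 0.49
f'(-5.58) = 0.32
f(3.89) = -175.84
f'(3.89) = -37.56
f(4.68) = -206.76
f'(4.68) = -40.72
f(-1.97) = -24.42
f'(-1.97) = -14.12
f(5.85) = -257.14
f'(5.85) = -45.40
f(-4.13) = -3.25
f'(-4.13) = -5.48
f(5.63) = -247.25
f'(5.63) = -44.52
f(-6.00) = 0.00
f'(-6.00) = 2.00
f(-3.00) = -12.00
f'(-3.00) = -10.00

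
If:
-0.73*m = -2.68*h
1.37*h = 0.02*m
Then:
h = 0.00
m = 0.00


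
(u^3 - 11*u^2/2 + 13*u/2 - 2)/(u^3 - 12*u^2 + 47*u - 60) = (2*u^2 - 3*u + 1)/(2*(u^2 - 8*u + 15))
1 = 1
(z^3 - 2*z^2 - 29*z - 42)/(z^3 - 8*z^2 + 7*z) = (z^2 + 5*z + 6)/(z*(z - 1))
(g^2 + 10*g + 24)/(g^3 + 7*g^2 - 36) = (g + 4)/(g^2 + g - 6)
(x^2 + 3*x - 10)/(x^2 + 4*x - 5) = (x - 2)/(x - 1)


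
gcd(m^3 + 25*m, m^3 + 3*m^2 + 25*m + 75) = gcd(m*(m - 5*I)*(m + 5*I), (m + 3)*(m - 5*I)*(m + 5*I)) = m^2 + 25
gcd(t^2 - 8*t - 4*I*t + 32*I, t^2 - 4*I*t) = t - 4*I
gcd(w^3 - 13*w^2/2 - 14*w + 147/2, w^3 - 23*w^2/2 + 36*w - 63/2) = w^2 - 10*w + 21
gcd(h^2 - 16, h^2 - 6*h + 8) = h - 4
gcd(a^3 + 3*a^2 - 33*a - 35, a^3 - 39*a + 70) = a^2 + 2*a - 35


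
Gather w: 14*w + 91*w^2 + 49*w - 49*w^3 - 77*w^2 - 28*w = -49*w^3 + 14*w^2 + 35*w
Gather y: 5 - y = 5 - y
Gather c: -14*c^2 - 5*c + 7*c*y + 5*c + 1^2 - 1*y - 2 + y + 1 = -14*c^2 + 7*c*y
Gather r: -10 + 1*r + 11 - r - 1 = 0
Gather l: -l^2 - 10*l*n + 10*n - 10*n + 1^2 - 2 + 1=-l^2 - 10*l*n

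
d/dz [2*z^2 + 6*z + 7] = 4*z + 6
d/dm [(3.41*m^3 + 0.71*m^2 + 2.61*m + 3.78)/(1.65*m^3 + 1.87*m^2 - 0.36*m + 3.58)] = (3.5527136788005e-15*m^5 + 5.2052*m^4 - 11.0682*m^3 + 12.7761*m^2 - 9.0536*m + 10.7046)/(2.7225*m^6 + 6.171*m^5 + 2.3089*m^4 + 10.4676*m^3 + 13.5188*m^2 - 2.5776*m + 12.8164)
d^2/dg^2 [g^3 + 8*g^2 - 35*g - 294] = 6*g + 16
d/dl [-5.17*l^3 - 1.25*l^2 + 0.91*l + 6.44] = -15.51*l^2 - 2.5*l + 0.91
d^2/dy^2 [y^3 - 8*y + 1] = 6*y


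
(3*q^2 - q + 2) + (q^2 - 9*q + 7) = 4*q^2 - 10*q + 9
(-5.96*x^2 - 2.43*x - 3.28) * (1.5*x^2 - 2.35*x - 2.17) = -8.94*x^4 + 10.361*x^3 + 13.7237*x^2 + 12.9811*x + 7.1176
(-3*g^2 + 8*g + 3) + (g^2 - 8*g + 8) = 11 - 2*g^2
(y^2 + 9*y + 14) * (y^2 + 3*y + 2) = y^4 + 12*y^3 + 43*y^2 + 60*y + 28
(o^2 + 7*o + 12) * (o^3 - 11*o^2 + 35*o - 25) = o^5 - 4*o^4 - 30*o^3 + 88*o^2 + 245*o - 300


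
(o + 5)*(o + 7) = o^2 + 12*o + 35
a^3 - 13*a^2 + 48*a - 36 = (a - 6)^2*(a - 1)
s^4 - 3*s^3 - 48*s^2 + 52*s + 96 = (s - 8)*(s - 2)*(s + 1)*(s + 6)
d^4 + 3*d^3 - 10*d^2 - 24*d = d*(d - 3)*(d + 2)*(d + 4)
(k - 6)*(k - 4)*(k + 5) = k^3 - 5*k^2 - 26*k + 120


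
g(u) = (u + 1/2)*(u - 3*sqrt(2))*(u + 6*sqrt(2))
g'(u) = (u + 1/2)*(u - 3*sqrt(2)) + (u + 1/2)*(u + 6*sqrt(2)) + (u - 3*sqrt(2))*(u + 6*sqrt(2)) = 3*u^2 + u + 6*sqrt(2)*u - 36 + 3*sqrt(2)/2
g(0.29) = -27.40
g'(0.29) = -30.88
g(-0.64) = 5.36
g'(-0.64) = -38.72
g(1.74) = -57.32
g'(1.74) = -8.29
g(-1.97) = 59.50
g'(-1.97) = -40.92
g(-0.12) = -13.87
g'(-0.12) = -34.97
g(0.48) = -33.06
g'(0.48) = -28.63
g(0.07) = -20.35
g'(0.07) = -33.20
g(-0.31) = -7.07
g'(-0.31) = -36.53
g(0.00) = -18.00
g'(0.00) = -33.88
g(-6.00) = 140.01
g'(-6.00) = 17.21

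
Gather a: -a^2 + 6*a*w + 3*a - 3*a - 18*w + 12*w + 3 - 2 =-a^2 + 6*a*w - 6*w + 1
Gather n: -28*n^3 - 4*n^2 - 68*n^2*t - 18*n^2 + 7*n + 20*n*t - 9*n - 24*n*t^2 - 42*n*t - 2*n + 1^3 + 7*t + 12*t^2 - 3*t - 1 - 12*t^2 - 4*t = -28*n^3 + n^2*(-68*t - 22) + n*(-24*t^2 - 22*t - 4)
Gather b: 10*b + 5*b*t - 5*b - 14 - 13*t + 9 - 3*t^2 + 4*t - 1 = b*(5*t + 5) - 3*t^2 - 9*t - 6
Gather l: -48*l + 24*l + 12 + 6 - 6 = 12 - 24*l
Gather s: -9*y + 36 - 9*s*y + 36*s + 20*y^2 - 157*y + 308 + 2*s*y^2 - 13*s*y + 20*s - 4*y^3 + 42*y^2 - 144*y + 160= s*(2*y^2 - 22*y + 56) - 4*y^3 + 62*y^2 - 310*y + 504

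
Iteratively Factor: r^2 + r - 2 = (r + 2)*(r - 1)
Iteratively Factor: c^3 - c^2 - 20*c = (c - 5)*(c^2 + 4*c) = c*(c - 5)*(c + 4)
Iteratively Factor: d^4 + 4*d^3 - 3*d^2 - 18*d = (d)*(d^3 + 4*d^2 - 3*d - 18) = d*(d + 3)*(d^2 + d - 6) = d*(d + 3)^2*(d - 2)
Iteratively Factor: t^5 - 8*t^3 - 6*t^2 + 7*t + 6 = (t - 1)*(t^4 + t^3 - 7*t^2 - 13*t - 6) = (t - 1)*(t + 1)*(t^3 - 7*t - 6) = (t - 3)*(t - 1)*(t + 1)*(t^2 + 3*t + 2) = (t - 3)*(t - 1)*(t + 1)^2*(t + 2)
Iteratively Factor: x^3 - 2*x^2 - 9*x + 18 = (x + 3)*(x^2 - 5*x + 6) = (x - 2)*(x + 3)*(x - 3)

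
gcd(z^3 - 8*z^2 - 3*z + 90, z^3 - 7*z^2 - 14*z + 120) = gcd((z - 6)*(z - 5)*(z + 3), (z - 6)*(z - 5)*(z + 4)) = z^2 - 11*z + 30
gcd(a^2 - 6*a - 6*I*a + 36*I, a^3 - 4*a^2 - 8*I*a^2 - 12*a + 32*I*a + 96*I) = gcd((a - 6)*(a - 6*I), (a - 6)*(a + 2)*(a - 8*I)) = a - 6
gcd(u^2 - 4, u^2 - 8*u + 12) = u - 2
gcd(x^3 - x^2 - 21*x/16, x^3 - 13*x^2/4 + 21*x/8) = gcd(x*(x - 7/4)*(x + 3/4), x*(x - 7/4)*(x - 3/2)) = x^2 - 7*x/4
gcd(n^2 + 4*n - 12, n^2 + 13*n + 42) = n + 6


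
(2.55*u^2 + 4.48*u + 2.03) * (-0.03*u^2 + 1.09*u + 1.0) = -0.0765*u^4 + 2.6451*u^3 + 7.3723*u^2 + 6.6927*u + 2.03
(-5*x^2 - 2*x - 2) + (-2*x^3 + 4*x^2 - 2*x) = -2*x^3 - x^2 - 4*x - 2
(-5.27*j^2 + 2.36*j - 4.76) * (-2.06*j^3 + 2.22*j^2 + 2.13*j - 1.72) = 10.8562*j^5 - 16.561*j^4 + 3.8197*j^3 + 3.524*j^2 - 14.198*j + 8.1872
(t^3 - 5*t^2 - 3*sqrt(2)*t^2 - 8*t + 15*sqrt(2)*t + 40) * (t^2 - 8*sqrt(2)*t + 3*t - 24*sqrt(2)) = t^5 - 11*sqrt(2)*t^4 - 2*t^4 + 25*t^3 + 22*sqrt(2)*t^3 - 80*t^2 + 229*sqrt(2)*t^2 - 600*t - 128*sqrt(2)*t - 960*sqrt(2)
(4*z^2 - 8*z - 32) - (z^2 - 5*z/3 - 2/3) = 3*z^2 - 19*z/3 - 94/3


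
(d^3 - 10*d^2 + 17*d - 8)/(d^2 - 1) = (d^2 - 9*d + 8)/(d + 1)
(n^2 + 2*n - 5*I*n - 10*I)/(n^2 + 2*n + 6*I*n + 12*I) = (n - 5*I)/(n + 6*I)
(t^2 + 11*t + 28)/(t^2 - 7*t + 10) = (t^2 + 11*t + 28)/(t^2 - 7*t + 10)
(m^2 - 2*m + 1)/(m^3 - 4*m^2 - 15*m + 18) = (m - 1)/(m^2 - 3*m - 18)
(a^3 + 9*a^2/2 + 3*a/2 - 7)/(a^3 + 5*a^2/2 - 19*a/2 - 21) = (a - 1)/(a - 3)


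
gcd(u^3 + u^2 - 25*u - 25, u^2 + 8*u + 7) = u + 1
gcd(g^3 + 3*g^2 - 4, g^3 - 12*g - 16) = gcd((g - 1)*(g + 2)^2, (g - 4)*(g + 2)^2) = g^2 + 4*g + 4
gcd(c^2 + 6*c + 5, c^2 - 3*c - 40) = c + 5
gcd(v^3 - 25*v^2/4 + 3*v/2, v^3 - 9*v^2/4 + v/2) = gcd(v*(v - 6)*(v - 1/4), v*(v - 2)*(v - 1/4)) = v^2 - v/4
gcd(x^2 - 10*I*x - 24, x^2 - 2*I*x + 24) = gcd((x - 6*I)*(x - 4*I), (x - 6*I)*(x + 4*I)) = x - 6*I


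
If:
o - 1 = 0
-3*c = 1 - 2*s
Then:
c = 2*s/3 - 1/3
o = 1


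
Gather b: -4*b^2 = -4*b^2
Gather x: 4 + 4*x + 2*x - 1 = 6*x + 3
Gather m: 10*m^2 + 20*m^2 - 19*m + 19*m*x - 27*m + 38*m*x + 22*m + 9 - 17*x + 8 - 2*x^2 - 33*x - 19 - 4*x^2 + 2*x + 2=30*m^2 + m*(57*x - 24) - 6*x^2 - 48*x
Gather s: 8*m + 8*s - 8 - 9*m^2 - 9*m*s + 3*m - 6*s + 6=-9*m^2 + 11*m + s*(2 - 9*m) - 2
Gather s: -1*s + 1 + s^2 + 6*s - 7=s^2 + 5*s - 6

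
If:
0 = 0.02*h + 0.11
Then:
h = -5.50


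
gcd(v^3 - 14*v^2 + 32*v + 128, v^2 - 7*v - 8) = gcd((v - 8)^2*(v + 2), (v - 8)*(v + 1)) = v - 8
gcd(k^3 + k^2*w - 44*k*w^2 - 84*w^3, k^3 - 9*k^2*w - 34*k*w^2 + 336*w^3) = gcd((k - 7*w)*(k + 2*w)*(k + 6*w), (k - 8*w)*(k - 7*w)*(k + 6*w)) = -k^2 + k*w + 42*w^2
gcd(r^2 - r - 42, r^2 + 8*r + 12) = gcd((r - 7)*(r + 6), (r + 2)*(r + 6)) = r + 6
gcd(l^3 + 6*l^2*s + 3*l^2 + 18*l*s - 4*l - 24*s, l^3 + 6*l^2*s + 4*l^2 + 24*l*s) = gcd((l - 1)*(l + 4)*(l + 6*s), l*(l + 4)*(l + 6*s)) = l^2 + 6*l*s + 4*l + 24*s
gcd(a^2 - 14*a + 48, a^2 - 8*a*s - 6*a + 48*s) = a - 6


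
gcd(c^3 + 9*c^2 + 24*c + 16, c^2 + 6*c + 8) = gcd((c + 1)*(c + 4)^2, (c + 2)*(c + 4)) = c + 4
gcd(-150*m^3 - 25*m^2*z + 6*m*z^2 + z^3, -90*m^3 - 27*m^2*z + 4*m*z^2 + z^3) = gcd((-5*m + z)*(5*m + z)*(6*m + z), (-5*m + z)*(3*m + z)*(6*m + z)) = -30*m^2 + m*z + z^2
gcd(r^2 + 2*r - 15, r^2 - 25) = r + 5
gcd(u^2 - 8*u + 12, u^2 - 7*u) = 1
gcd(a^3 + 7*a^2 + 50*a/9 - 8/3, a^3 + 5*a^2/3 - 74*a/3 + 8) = a^2 + 17*a/3 - 2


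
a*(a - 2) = a^2 - 2*a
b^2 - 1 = (b - 1)*(b + 1)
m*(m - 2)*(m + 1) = m^3 - m^2 - 2*m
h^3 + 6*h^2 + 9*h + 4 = (h + 1)^2*(h + 4)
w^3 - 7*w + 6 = (w - 2)*(w - 1)*(w + 3)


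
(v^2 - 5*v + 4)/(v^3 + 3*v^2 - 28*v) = (v - 1)/(v*(v + 7))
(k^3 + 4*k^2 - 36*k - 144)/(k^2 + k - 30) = (k^2 - 2*k - 24)/(k - 5)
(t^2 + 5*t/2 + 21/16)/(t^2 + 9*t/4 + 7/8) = (4*t + 3)/(2*(2*t + 1))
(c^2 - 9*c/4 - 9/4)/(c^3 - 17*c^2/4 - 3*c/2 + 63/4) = (4*c + 3)/(4*c^2 - 5*c - 21)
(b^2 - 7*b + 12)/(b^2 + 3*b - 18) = (b - 4)/(b + 6)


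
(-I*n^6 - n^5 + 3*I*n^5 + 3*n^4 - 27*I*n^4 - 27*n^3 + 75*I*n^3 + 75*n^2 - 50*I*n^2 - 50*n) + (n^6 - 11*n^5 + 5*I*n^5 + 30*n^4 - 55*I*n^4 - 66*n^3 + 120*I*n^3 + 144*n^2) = n^6 - I*n^6 - 12*n^5 + 8*I*n^5 + 33*n^4 - 82*I*n^4 - 93*n^3 + 195*I*n^3 + 219*n^2 - 50*I*n^2 - 50*n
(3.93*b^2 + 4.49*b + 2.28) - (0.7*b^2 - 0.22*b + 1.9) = 3.23*b^2 + 4.71*b + 0.38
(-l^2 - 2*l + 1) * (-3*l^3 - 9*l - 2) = 3*l^5 + 6*l^4 + 6*l^3 + 20*l^2 - 5*l - 2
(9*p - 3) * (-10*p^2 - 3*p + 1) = -90*p^3 + 3*p^2 + 18*p - 3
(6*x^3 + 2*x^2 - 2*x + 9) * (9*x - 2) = 54*x^4 + 6*x^3 - 22*x^2 + 85*x - 18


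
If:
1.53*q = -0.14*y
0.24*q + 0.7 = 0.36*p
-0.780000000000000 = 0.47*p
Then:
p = -1.66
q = -5.41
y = 59.08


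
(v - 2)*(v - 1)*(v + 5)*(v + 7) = v^4 + 9*v^3 + v^2 - 81*v + 70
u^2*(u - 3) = u^3 - 3*u^2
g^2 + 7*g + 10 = (g + 2)*(g + 5)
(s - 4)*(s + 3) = s^2 - s - 12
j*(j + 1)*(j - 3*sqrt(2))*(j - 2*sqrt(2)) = j^4 - 5*sqrt(2)*j^3 + j^3 - 5*sqrt(2)*j^2 + 12*j^2 + 12*j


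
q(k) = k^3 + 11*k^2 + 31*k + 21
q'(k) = 3*k^2 + 22*k + 31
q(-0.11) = 17.72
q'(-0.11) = 28.62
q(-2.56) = -3.05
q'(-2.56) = -5.66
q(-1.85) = -5.03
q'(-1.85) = 0.57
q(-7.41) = -11.59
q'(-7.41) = 32.70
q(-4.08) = 9.71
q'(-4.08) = -8.82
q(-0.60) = 6.14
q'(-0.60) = 18.88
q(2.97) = 236.30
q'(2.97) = 122.80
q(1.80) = 118.27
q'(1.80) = 80.32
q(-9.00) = -96.00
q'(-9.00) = 76.00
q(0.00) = 21.00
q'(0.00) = 31.00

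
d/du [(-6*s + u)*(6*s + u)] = 2*u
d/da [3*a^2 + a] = 6*a + 1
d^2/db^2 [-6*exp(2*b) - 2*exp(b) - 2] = (-24*exp(b) - 2)*exp(b)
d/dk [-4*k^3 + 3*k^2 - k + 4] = -12*k^2 + 6*k - 1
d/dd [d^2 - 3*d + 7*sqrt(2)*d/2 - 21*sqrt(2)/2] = 2*d - 3 + 7*sqrt(2)/2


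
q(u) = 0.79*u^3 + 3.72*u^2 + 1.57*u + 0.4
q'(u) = 2.37*u^2 + 7.44*u + 1.57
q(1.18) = 8.73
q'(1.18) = 13.65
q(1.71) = 17.91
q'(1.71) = 21.22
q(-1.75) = 4.81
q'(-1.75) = -4.19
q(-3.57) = 6.26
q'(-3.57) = 5.21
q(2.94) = 57.25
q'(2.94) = 43.93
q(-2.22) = 6.60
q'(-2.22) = -3.27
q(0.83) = 4.72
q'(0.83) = 9.38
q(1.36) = 11.40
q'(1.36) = 16.07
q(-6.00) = -45.74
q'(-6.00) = 42.25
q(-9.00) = -288.32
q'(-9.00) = 126.58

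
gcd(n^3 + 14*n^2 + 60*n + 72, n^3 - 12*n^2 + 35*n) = 1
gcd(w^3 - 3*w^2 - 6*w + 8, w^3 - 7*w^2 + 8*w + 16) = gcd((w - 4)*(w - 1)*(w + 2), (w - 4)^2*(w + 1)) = w - 4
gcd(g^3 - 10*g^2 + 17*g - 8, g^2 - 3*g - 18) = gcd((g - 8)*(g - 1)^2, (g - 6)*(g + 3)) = 1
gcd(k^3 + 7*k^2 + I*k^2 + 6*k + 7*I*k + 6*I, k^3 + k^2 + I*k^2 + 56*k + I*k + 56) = k + 1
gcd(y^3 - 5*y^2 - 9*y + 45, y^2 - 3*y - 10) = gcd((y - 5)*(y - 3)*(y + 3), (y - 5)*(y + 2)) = y - 5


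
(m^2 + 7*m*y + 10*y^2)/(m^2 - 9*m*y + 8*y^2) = (m^2 + 7*m*y + 10*y^2)/(m^2 - 9*m*y + 8*y^2)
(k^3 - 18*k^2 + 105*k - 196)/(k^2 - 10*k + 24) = (k^2 - 14*k + 49)/(k - 6)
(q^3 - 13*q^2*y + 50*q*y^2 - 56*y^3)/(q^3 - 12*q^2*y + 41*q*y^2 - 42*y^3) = (-q + 4*y)/(-q + 3*y)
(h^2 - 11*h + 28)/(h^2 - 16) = (h - 7)/(h + 4)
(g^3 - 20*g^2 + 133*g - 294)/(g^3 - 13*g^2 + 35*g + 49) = (g - 6)/(g + 1)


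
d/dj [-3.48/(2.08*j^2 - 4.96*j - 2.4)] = (14.4768*j - 17.2608)/(-2.08*j^2 + 4.96*j + 2.4)^2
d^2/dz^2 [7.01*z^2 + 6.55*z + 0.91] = 14.0200000000000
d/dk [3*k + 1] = 3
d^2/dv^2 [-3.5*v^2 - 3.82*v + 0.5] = -7.00000000000000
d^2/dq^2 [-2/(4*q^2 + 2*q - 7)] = 16*(4*q^2 + 2*q - (4*q + 1)^2 - 7)/(4*q^2 + 2*q - 7)^3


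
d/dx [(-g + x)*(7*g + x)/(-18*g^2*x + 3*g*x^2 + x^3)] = (2*x*(3*g + x)*(-18*g^2 + 3*g*x + x^2) + 3*(g - x)*(7*g + x)*(-6*g^2 + 2*g*x + x^2))/(x^2*(-18*g^2 + 3*g*x + x^2)^2)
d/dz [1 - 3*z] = -3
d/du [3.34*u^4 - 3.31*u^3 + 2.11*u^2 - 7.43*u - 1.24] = 13.36*u^3 - 9.93*u^2 + 4.22*u - 7.43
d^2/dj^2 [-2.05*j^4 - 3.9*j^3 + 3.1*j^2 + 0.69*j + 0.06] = -24.6*j^2 - 23.4*j + 6.2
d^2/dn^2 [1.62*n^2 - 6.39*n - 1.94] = 3.24000000000000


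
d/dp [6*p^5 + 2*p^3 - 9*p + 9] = 30*p^4 + 6*p^2 - 9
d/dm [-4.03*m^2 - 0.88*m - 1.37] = -8.06*m - 0.88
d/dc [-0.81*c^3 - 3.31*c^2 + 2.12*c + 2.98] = -2.43*c^2 - 6.62*c + 2.12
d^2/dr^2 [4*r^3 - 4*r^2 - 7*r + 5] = 24*r - 8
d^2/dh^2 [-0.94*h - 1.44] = 0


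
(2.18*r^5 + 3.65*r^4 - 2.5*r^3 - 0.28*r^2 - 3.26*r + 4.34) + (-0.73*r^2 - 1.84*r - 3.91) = 2.18*r^5 + 3.65*r^4 - 2.5*r^3 - 1.01*r^2 - 5.1*r + 0.43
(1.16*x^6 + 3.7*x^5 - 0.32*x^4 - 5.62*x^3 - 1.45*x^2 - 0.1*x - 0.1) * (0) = 0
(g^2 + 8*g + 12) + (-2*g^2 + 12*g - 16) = -g^2 + 20*g - 4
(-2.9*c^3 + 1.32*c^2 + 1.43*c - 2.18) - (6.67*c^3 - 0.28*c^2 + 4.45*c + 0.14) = -9.57*c^3 + 1.6*c^2 - 3.02*c - 2.32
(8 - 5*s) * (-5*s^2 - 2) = 25*s^3 - 40*s^2 + 10*s - 16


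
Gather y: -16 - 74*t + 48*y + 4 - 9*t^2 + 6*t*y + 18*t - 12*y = -9*t^2 - 56*t + y*(6*t + 36) - 12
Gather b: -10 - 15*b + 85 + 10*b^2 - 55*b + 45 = 10*b^2 - 70*b + 120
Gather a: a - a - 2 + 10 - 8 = 0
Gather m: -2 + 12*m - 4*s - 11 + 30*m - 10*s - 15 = 42*m - 14*s - 28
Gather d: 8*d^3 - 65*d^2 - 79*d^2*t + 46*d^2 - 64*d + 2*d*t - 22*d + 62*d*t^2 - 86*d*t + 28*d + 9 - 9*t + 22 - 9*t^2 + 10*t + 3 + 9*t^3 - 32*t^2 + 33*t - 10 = 8*d^3 + d^2*(-79*t - 19) + d*(62*t^2 - 84*t - 58) + 9*t^3 - 41*t^2 + 34*t + 24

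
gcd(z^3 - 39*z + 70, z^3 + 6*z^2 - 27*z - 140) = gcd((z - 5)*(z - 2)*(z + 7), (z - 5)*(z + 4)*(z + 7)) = z^2 + 2*z - 35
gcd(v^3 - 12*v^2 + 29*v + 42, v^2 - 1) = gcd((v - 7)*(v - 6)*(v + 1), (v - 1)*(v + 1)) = v + 1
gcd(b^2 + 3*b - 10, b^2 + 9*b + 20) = b + 5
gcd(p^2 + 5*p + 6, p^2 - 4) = p + 2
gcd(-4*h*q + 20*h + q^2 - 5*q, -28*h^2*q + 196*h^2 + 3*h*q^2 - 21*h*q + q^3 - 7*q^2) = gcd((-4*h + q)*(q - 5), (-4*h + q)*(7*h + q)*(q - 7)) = -4*h + q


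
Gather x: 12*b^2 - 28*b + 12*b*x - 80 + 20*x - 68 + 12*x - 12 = 12*b^2 - 28*b + x*(12*b + 32) - 160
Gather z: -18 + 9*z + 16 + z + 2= 10*z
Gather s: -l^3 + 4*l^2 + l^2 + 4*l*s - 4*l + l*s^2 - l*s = -l^3 + 5*l^2 + l*s^2 + 3*l*s - 4*l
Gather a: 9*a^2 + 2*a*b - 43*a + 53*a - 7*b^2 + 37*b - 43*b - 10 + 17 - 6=9*a^2 + a*(2*b + 10) - 7*b^2 - 6*b + 1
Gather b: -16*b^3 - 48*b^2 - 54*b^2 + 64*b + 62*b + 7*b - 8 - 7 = -16*b^3 - 102*b^2 + 133*b - 15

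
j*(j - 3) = j^2 - 3*j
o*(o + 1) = o^2 + o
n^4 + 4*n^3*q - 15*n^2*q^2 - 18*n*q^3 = n*(n - 3*q)*(n + q)*(n + 6*q)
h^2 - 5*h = h*(h - 5)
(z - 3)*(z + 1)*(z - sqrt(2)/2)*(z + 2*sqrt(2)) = z^4 - 2*z^3 + 3*sqrt(2)*z^3/2 - 5*z^2 - 3*sqrt(2)*z^2 - 9*sqrt(2)*z/2 + 4*z + 6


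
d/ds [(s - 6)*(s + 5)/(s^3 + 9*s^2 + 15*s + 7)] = (-s^3 + 3*s^2 + 111*s + 443)/(s^5 + 17*s^4 + 94*s^3 + 190*s^2 + 161*s + 49)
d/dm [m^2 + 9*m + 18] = 2*m + 9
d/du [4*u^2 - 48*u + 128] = 8*u - 48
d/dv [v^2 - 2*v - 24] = 2*v - 2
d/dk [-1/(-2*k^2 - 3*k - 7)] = (-4*k - 3)/(2*k^2 + 3*k + 7)^2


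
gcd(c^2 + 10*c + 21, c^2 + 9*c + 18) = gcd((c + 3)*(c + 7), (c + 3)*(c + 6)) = c + 3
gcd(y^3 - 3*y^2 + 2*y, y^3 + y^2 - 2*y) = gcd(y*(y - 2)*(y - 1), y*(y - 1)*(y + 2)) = y^2 - y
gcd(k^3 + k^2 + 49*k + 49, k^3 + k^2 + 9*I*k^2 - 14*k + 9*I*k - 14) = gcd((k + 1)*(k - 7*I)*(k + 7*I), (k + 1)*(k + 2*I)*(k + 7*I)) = k^2 + k*(1 + 7*I) + 7*I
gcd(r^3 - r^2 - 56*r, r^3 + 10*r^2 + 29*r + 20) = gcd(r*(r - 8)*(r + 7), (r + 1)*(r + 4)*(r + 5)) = 1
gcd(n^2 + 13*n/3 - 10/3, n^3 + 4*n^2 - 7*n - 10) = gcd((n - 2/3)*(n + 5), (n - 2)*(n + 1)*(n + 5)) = n + 5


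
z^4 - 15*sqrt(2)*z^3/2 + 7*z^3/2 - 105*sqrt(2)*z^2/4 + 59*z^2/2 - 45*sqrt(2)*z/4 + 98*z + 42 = (z + 1/2)*(z + 3)*(z - 4*sqrt(2))*(z - 7*sqrt(2)/2)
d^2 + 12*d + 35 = (d + 5)*(d + 7)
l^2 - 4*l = l*(l - 4)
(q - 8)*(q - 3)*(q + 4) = q^3 - 7*q^2 - 20*q + 96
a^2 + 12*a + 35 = (a + 5)*(a + 7)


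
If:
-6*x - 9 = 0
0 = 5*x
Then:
No Solution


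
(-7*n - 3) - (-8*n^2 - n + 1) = 8*n^2 - 6*n - 4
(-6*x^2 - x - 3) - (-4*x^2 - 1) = -2*x^2 - x - 2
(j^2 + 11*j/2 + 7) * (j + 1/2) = j^3 + 6*j^2 + 39*j/4 + 7/2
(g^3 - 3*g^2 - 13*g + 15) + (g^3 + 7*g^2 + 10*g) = 2*g^3 + 4*g^2 - 3*g + 15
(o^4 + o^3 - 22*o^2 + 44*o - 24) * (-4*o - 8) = -4*o^5 - 12*o^4 + 80*o^3 - 256*o + 192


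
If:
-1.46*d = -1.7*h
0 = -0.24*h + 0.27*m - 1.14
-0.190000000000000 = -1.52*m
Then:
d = -5.37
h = -4.61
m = 0.12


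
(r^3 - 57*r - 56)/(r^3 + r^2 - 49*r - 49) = (r - 8)/(r - 7)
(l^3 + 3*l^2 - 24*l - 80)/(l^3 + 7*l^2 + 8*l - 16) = (l - 5)/(l - 1)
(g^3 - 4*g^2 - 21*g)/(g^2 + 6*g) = (g^2 - 4*g - 21)/(g + 6)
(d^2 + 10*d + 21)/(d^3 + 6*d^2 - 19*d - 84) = 1/(d - 4)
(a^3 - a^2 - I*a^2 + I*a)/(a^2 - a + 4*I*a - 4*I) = a*(a - I)/(a + 4*I)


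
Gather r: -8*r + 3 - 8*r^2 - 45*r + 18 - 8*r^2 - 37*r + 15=-16*r^2 - 90*r + 36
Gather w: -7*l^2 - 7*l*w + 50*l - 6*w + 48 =-7*l^2 + 50*l + w*(-7*l - 6) + 48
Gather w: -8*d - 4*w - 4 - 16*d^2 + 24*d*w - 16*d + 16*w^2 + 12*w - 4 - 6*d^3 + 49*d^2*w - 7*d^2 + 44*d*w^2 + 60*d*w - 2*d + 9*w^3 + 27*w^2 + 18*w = -6*d^3 - 23*d^2 - 26*d + 9*w^3 + w^2*(44*d + 43) + w*(49*d^2 + 84*d + 26) - 8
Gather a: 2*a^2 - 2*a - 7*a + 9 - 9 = 2*a^2 - 9*a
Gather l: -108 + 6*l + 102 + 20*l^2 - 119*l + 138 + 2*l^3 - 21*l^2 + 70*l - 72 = 2*l^3 - l^2 - 43*l + 60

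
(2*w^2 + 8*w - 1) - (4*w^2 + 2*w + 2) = -2*w^2 + 6*w - 3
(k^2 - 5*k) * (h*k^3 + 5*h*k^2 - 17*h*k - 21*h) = h*k^5 - 42*h*k^3 + 64*h*k^2 + 105*h*k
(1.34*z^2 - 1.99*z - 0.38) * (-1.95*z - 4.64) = -2.613*z^3 - 2.3371*z^2 + 9.9746*z + 1.7632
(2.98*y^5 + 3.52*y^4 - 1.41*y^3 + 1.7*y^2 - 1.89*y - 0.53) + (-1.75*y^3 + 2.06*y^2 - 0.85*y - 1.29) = 2.98*y^5 + 3.52*y^4 - 3.16*y^3 + 3.76*y^2 - 2.74*y - 1.82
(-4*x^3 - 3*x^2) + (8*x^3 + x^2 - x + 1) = 4*x^3 - 2*x^2 - x + 1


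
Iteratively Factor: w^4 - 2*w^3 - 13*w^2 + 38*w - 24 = (w - 1)*(w^3 - w^2 - 14*w + 24) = (w - 2)*(w - 1)*(w^2 + w - 12) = (w - 3)*(w - 2)*(w - 1)*(w + 4)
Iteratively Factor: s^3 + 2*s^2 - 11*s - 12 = (s - 3)*(s^2 + 5*s + 4) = (s - 3)*(s + 1)*(s + 4)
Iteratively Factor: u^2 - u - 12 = (u + 3)*(u - 4)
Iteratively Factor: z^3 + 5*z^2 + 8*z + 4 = (z + 2)*(z^2 + 3*z + 2) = (z + 1)*(z + 2)*(z + 2)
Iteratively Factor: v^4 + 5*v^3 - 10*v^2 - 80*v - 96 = (v - 4)*(v^3 + 9*v^2 + 26*v + 24) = (v - 4)*(v + 3)*(v^2 + 6*v + 8) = (v - 4)*(v + 3)*(v + 4)*(v + 2)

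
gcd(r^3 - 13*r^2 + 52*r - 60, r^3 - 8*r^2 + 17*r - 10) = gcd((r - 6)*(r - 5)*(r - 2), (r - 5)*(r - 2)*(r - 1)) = r^2 - 7*r + 10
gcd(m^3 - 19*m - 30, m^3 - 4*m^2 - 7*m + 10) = m^2 - 3*m - 10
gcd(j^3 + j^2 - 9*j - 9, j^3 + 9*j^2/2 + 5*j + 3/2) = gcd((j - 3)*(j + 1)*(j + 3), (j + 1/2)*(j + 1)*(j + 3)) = j^2 + 4*j + 3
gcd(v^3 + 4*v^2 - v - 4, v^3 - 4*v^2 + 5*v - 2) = v - 1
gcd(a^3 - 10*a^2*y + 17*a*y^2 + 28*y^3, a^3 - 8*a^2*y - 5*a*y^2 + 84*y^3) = a^2 - 11*a*y + 28*y^2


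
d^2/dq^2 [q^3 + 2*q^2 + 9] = 6*q + 4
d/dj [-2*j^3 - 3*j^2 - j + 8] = -6*j^2 - 6*j - 1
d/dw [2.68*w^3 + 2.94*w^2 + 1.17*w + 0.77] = 8.04*w^2 + 5.88*w + 1.17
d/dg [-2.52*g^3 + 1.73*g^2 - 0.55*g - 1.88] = -7.56*g^2 + 3.46*g - 0.55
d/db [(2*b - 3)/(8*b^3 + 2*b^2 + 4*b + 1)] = 2*(-16*b^3 + 34*b^2 + 6*b + 7)/(64*b^6 + 32*b^5 + 68*b^4 + 32*b^3 + 20*b^2 + 8*b + 1)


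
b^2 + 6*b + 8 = (b + 2)*(b + 4)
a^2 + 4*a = a*(a + 4)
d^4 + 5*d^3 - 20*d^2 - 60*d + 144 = (d - 3)*(d - 2)*(d + 4)*(d + 6)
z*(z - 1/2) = z^2 - z/2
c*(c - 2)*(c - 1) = c^3 - 3*c^2 + 2*c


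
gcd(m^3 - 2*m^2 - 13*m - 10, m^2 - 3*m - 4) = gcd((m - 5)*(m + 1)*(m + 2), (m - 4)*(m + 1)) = m + 1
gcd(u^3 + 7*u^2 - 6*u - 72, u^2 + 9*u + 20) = u + 4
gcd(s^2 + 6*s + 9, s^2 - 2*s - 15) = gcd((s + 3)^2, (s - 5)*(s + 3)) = s + 3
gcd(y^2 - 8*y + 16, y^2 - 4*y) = y - 4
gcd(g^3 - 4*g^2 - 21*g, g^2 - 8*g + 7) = g - 7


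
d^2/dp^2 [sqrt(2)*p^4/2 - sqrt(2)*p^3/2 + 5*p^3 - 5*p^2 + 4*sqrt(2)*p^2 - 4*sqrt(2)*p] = 6*sqrt(2)*p^2 - 3*sqrt(2)*p + 30*p - 10 + 8*sqrt(2)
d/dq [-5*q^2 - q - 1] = -10*q - 1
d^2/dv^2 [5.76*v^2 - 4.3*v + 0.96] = 11.5200000000000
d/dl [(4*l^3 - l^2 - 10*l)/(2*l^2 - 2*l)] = (4*l^2 - 8*l + 11)/(2*(l^2 - 2*l + 1))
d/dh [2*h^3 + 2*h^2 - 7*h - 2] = 6*h^2 + 4*h - 7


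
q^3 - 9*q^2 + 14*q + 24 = (q - 6)*(q - 4)*(q + 1)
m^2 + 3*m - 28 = (m - 4)*(m + 7)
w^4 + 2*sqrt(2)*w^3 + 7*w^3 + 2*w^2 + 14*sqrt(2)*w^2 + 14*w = w*(w + 7)*(w + sqrt(2))^2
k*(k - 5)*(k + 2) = k^3 - 3*k^2 - 10*k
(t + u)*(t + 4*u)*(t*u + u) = t^3*u + 5*t^2*u^2 + t^2*u + 4*t*u^3 + 5*t*u^2 + 4*u^3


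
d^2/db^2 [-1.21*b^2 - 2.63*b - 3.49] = -2.42000000000000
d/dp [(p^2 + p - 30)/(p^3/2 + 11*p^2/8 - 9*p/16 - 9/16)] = 16*(-8*p^4 - 16*p^3 + 689*p^2 + 1302*p - 279)/(64*p^6 + 352*p^5 + 340*p^4 - 540*p^3 - 315*p^2 + 162*p + 81)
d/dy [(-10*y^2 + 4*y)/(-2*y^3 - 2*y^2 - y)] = 2*(-10*y^2 + 8*y + 9)/(4*y^4 + 8*y^3 + 8*y^2 + 4*y + 1)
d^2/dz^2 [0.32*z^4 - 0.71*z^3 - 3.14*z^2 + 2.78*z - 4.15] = 3.84*z^2 - 4.26*z - 6.28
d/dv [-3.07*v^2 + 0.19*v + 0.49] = 0.19 - 6.14*v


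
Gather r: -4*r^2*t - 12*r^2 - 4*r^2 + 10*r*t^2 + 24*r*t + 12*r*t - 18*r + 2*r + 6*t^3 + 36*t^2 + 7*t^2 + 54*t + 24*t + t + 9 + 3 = r^2*(-4*t - 16) + r*(10*t^2 + 36*t - 16) + 6*t^3 + 43*t^2 + 79*t + 12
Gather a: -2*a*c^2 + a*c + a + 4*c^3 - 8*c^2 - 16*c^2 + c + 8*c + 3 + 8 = a*(-2*c^2 + c + 1) + 4*c^3 - 24*c^2 + 9*c + 11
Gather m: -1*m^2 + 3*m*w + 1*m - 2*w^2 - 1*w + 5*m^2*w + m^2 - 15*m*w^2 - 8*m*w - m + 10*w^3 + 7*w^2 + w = 5*m^2*w + m*(-15*w^2 - 5*w) + 10*w^3 + 5*w^2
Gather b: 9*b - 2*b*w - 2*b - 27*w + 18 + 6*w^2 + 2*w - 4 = b*(7 - 2*w) + 6*w^2 - 25*w + 14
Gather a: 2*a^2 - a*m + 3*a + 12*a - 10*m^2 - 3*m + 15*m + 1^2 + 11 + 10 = 2*a^2 + a*(15 - m) - 10*m^2 + 12*m + 22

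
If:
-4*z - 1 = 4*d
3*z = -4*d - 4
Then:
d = -13/4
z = 3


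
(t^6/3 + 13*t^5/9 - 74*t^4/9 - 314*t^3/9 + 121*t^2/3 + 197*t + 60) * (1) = t^6/3 + 13*t^5/9 - 74*t^4/9 - 314*t^3/9 + 121*t^2/3 + 197*t + 60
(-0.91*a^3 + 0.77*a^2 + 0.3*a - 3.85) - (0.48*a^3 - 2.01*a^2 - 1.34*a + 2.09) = -1.39*a^3 + 2.78*a^2 + 1.64*a - 5.94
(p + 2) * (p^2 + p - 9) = p^3 + 3*p^2 - 7*p - 18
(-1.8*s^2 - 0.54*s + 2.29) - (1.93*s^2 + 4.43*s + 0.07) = -3.73*s^2 - 4.97*s + 2.22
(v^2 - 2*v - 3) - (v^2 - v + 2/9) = -v - 29/9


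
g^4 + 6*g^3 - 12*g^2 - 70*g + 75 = (g - 3)*(g - 1)*(g + 5)^2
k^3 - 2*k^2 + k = k*(k - 1)^2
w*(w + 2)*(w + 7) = w^3 + 9*w^2 + 14*w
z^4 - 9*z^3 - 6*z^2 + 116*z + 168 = (z - 7)*(z - 6)*(z + 2)^2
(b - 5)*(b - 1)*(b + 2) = b^3 - 4*b^2 - 7*b + 10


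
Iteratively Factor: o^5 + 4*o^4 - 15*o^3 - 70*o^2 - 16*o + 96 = (o - 4)*(o^4 + 8*o^3 + 17*o^2 - 2*o - 24) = (o - 4)*(o + 4)*(o^3 + 4*o^2 + o - 6) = (o - 4)*(o - 1)*(o + 4)*(o^2 + 5*o + 6) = (o - 4)*(o - 1)*(o + 2)*(o + 4)*(o + 3)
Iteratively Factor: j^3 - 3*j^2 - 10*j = (j + 2)*(j^2 - 5*j) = (j - 5)*(j + 2)*(j)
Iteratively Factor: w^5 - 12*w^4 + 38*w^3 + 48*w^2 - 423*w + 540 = (w + 3)*(w^4 - 15*w^3 + 83*w^2 - 201*w + 180) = (w - 5)*(w + 3)*(w^3 - 10*w^2 + 33*w - 36) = (w - 5)*(w - 4)*(w + 3)*(w^2 - 6*w + 9) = (w - 5)*(w - 4)*(w - 3)*(w + 3)*(w - 3)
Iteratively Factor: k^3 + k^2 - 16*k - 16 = (k - 4)*(k^2 + 5*k + 4) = (k - 4)*(k + 1)*(k + 4)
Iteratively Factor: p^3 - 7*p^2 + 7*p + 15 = (p - 3)*(p^2 - 4*p - 5) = (p - 3)*(p + 1)*(p - 5)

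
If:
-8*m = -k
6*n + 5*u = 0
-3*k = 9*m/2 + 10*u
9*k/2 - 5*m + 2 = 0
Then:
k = -16/31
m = -2/31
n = -19/124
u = 57/310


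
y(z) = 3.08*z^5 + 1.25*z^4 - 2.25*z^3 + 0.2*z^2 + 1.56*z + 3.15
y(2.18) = 164.07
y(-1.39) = -3.90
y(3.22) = 1135.69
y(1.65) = 43.09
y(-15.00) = -2267975.25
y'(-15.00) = 761226.81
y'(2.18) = 369.97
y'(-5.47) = 12766.08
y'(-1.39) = 32.02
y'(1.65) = 120.45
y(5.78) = 20849.16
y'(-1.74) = 95.25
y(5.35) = 14196.30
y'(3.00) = 1324.41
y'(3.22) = 1755.35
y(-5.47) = -13595.06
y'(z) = 15.4*z^4 + 5.0*z^3 - 6.75*z^2 + 0.4*z + 1.56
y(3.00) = 798.57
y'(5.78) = 17932.13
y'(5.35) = 13192.56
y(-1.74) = -24.77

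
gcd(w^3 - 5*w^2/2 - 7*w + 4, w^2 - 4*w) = w - 4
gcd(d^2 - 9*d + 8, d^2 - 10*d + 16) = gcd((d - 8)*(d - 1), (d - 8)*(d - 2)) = d - 8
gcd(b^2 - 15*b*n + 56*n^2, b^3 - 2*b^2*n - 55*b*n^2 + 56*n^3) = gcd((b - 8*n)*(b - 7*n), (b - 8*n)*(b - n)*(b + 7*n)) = b - 8*n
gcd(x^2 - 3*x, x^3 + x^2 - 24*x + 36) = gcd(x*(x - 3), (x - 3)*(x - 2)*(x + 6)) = x - 3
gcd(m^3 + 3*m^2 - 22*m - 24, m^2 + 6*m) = m + 6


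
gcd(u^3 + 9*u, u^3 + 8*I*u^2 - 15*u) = u^2 + 3*I*u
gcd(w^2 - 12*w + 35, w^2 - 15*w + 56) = w - 7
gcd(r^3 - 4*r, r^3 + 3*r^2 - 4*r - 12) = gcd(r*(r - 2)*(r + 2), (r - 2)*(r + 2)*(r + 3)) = r^2 - 4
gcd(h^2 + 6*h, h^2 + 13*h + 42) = h + 6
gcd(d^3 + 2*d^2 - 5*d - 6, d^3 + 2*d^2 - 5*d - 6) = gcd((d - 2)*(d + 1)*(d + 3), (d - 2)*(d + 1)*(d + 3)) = d^3 + 2*d^2 - 5*d - 6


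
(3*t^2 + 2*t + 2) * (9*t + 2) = 27*t^3 + 24*t^2 + 22*t + 4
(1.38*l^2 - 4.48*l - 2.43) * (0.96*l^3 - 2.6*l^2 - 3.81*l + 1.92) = 1.3248*l^5 - 7.8888*l^4 + 4.0574*l^3 + 26.0364*l^2 + 0.656699999999999*l - 4.6656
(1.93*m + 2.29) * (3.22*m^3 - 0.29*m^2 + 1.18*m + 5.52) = 6.2146*m^4 + 6.8141*m^3 + 1.6133*m^2 + 13.3558*m + 12.6408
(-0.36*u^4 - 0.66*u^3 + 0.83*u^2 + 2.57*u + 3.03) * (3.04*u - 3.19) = -1.0944*u^5 - 0.858*u^4 + 4.6286*u^3 + 5.1651*u^2 + 1.0129*u - 9.6657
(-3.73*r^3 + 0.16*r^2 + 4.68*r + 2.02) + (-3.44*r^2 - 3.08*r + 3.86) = -3.73*r^3 - 3.28*r^2 + 1.6*r + 5.88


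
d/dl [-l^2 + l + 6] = 1 - 2*l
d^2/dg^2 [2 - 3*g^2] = -6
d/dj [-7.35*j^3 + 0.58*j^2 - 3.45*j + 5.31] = -22.05*j^2 + 1.16*j - 3.45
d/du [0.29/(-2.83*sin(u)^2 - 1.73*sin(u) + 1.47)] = (1.6414*sin(u) + 0.5017)*cos(u)/(2.83*sin(u)^2 + 1.73*sin(u) - 1.47)^2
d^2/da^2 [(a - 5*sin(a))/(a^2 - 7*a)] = (5*a^2*(a - 7)^2*sin(a) + 2*a*(a - 7)*(-a + (2*a - 7)*(5*cos(a) - 1) + 5*sin(a)) + 2*(a - 5*sin(a))*(2*a - 7)^2)/(a^3*(a - 7)^3)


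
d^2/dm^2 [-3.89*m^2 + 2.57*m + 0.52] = -7.78000000000000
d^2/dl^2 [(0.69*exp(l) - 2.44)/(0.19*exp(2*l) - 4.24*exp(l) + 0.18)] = (0.024909*exp(4*l) + 0.203528*exp(3*l) + 5.755404*exp(2*l) - 43.004944*exp(l) - 1.839852)*exp(l)/(0.006859*exp(6*l) - 0.459192*exp(5*l) + 10.266726*exp(4*l) - 77.095072*exp(3*l) + 9.726372*exp(2*l) - 0.412128*exp(l) + 0.005832)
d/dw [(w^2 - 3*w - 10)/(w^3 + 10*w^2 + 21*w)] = (-w^4 + 6*w^3 + 81*w^2 + 200*w + 210)/(w^2*(w^4 + 20*w^3 + 142*w^2 + 420*w + 441))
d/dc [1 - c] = -1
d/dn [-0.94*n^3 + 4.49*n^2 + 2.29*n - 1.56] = -2.82*n^2 + 8.98*n + 2.29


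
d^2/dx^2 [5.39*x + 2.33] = 0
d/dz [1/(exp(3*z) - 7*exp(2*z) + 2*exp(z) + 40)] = (-3*exp(2*z) + 14*exp(z) - 2)*exp(z)/(exp(3*z) - 7*exp(2*z) + 2*exp(z) + 40)^2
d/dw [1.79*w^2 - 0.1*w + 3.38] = 3.58*w - 0.1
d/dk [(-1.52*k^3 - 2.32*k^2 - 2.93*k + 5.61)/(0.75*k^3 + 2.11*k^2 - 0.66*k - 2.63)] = (-4.44089209850063e-16*k^5 - 1.4672*k^4 + 6.4014*k^3 + 7.0838*k^2 - 11.471*k + 11.4085)/(0.5625*k^6 + 3.165*k^5 + 3.4621*k^4 - 6.7302*k^3 - 10.663*k^2 + 3.4716*k + 6.9169)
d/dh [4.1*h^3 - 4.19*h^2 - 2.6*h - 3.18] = 12.3*h^2 - 8.38*h - 2.6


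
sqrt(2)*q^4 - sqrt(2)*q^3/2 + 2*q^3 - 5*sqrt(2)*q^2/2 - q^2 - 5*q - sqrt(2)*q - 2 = (q - 2)*(q + 1)*(q + sqrt(2))*(sqrt(2)*q + sqrt(2)/2)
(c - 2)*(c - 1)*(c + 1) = c^3 - 2*c^2 - c + 2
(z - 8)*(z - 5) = z^2 - 13*z + 40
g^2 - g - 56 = (g - 8)*(g + 7)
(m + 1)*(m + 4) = m^2 + 5*m + 4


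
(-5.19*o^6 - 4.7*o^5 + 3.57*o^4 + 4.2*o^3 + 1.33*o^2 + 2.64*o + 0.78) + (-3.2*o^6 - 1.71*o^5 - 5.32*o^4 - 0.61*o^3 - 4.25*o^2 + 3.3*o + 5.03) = -8.39*o^6 - 6.41*o^5 - 1.75*o^4 + 3.59*o^3 - 2.92*o^2 + 5.94*o + 5.81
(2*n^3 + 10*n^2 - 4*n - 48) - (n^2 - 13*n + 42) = 2*n^3 + 9*n^2 + 9*n - 90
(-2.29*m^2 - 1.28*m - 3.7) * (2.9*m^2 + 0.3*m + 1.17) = -6.641*m^4 - 4.399*m^3 - 13.7933*m^2 - 2.6076*m - 4.329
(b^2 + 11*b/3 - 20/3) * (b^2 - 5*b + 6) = b^4 - 4*b^3/3 - 19*b^2 + 166*b/3 - 40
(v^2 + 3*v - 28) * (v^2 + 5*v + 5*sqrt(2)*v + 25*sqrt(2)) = v^4 + 5*sqrt(2)*v^3 + 8*v^3 - 13*v^2 + 40*sqrt(2)*v^2 - 140*v - 65*sqrt(2)*v - 700*sqrt(2)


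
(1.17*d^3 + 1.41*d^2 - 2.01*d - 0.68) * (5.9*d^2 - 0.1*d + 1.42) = 6.903*d^5 + 8.202*d^4 - 10.3386*d^3 - 1.8088*d^2 - 2.7862*d - 0.9656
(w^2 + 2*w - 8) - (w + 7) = w^2 + w - 15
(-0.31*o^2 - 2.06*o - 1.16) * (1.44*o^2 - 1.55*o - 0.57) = -0.4464*o^4 - 2.4859*o^3 + 1.6993*o^2 + 2.9722*o + 0.6612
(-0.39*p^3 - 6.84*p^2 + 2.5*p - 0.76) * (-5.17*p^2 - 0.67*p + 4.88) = 2.0163*p^5 + 35.6241*p^4 - 10.2454*p^3 - 31.125*p^2 + 12.7092*p - 3.7088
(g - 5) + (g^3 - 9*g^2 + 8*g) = g^3 - 9*g^2 + 9*g - 5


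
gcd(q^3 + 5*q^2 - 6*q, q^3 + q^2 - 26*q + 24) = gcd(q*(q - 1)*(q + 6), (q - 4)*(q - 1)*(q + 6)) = q^2 + 5*q - 6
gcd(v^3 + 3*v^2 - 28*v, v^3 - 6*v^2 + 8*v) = v^2 - 4*v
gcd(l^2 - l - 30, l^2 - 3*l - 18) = l - 6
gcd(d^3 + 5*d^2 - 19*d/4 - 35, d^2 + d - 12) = d + 4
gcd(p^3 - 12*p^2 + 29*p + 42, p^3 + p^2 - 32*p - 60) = p - 6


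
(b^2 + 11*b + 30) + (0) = b^2 + 11*b + 30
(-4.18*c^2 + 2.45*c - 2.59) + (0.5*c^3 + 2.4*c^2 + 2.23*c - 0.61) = 0.5*c^3 - 1.78*c^2 + 4.68*c - 3.2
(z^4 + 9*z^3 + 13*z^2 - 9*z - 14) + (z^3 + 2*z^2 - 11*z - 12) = z^4 + 10*z^3 + 15*z^2 - 20*z - 26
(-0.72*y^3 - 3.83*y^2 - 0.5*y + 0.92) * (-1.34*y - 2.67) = 0.9648*y^4 + 7.0546*y^3 + 10.8961*y^2 + 0.1022*y - 2.4564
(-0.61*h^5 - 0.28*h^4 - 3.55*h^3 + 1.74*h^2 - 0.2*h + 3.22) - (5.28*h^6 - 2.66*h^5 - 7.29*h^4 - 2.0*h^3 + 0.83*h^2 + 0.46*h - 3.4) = -5.28*h^6 + 2.05*h^5 + 7.01*h^4 - 1.55*h^3 + 0.91*h^2 - 0.66*h + 6.62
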